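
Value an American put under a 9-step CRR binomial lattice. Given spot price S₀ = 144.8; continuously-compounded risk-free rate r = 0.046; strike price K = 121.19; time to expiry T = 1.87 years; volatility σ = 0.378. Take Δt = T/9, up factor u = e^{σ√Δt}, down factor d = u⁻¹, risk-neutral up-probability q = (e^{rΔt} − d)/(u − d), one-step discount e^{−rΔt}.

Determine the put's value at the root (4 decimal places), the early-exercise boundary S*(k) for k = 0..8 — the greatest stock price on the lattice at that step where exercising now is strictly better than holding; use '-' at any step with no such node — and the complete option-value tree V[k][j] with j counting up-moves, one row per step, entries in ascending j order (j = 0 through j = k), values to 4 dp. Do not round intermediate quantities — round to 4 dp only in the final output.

params: Δt=0.20778 u=1.18804 d=0.84172 q=0.48476 e^(-rΔt)=0.99049
t_9 payoffs: 90.4787 77.8430 60.0087 34.8368 0.0000 0.0000 0.0000 0.0000 0.0000 0.0000
t_8: node(8,0) S=36.4862 payoff=84.7038 vs cont=83.5510 → 84.7038 [stop]  node(8,1) S=51.4978 payoff=69.6922 vs cont=68.5394 → 69.6922 [stop]  node(8,2) S=72.6856 payoff=48.5044 vs cont=47.3516 → 48.5044 [stop]  node(8,3) S=102.5908 payoff=18.5992 vs cont=17.7785 → 18.5992 [stop]  node(8,4) S=144.8000 payoff=0.0000 vs cont=0.0000 → 0.0000 [wait]  node(8,5) S=204.3754 payoff=0.0000 vs cont=0.0000 → 0.0000 [wait]  node(8,6) S=288.4619 payoff=0.0000 vs cont=0.0000 → 0.0000 [wait]  node(8,7) S=407.1444 payoff=0.0000 vs cont=0.0000 → 0.0000 [wait]  node(8,8) S=574.6567 payoff=0.0000 vs cont=0.0000 → 0.0000 [wait]  ⇒ S*(8)=102.5908
t_7: node(7,0) S=43.3470 payoff=77.8430 vs cont=76.6902 → 77.8430 [stop]  node(7,1) S=61.1813 payoff=60.0087 vs cont=58.8559 → 60.0087 [stop]  node(7,2) S=86.3532 payoff=34.8368 vs cont=33.6840 → 34.8368 [stop]  node(7,3) S=121.8817 payoff=0.0000 vs cont=9.4918 → 9.4918 [wait]  node(7,4) S=172.0278 payoff=0.0000 vs cont=0.0000 → 0.0000 [wait]  node(7,5) S=242.8055 payoff=0.0000 vs cont=0.0000 → 0.0000 [wait]  node(7,6) S=342.7035 payoff=0.0000 vs cont=0.0000 → 0.0000 [wait]  node(7,7) S=483.7026 payoff=0.0000 vs cont=0.0000 → 0.0000 [wait]  ⇒ S*(7)=86.3532
t_6: node(6,0) S=51.4978 payoff=69.6922 vs cont=68.5394 → 69.6922 [stop]  node(6,1) S=72.6856 payoff=48.5044 vs cont=47.3516 → 48.5044 [stop]  node(6,2) S=102.5908 payoff=18.5992 vs cont=22.3360 → 22.3360 [wait]  node(6,3) S=144.8000 payoff=0.0000 vs cont=4.8440 → 4.8440 [wait]  node(6,4) S=204.3754 payoff=0.0000 vs cont=0.0000 → 0.0000 [wait]  node(6,5) S=288.4619 payoff=0.0000 vs cont=0.0000 → 0.0000 [wait]  node(6,6) S=407.1444 payoff=0.0000 vs cont=0.0000 → 0.0000 [wait]  ⇒ S*(6)=72.6856
t_5: node(5,0) S=61.1813 payoff=60.0087 vs cont=58.8559 → 60.0087 [stop]  node(5,1) S=86.3532 payoff=34.8368 vs cont=35.4782 → 35.4782 [wait]  node(5,2) S=121.8817 payoff=0.0000 vs cont=13.7248 → 13.7248 [wait]  node(5,3) S=172.0278 payoff=0.0000 vs cont=2.4721 → 2.4721 [wait]  node(5,4) S=242.8055 payoff=0.0000 vs cont=0.0000 → 0.0000 [wait]  node(5,5) S=342.7035 payoff=0.0000 vs cont=0.0000 → 0.0000 [wait]  ⇒ S*(5)=61.1813
t_4: node(4,0) S=72.6856 payoff=48.5044 vs cont=47.6596 → 48.5044 [stop]  node(4,1) S=102.5908 payoff=18.5992 vs cont=24.6958 → 24.6958 [wait]  node(4,2) S=144.8000 payoff=0.0000 vs cont=8.1912 → 8.1912 [wait]  node(4,3) S=204.3754 payoff=0.0000 vs cont=1.2616 → 1.2616 [wait]  node(4,4) S=288.4619 payoff=0.0000 vs cont=0.0000 → 0.0000 [wait]  ⇒ S*(4)=72.6856
t_3: node(3,0) S=86.3532 payoff=34.8368 vs cont=36.6113 → 36.6113 [wait]  node(3,1) S=121.8817 payoff=0.0000 vs cont=16.5362 → 16.5362 [wait]  node(3,2) S=172.0278 payoff=0.0000 vs cont=4.7861 → 4.7861 [wait]  node(3,3) S=242.8055 payoff=0.0000 vs cont=0.6438 → 0.6438 [wait]  ⇒ S*(3)=-
t_2: node(2,0) S=102.5908 payoff=18.5992 vs cont=26.6240 → 26.6240 [wait]  node(2,1) S=144.8000 payoff=0.0000 vs cont=10.7371 → 10.7371 [wait]  node(2,2) S=204.3754 payoff=0.0000 vs cont=2.7516 → 2.7516 [wait]  ⇒ S*(2)=-
t_1: node(1,0) S=121.8817 payoff=0.0000 vs cont=18.7426 → 18.7426 [wait]  node(1,1) S=172.0278 payoff=0.0000 vs cont=6.8007 → 6.8007 [wait]  ⇒ S*(1)=-
t_0: node(0,0) S=144.8000 payoff=0.0000 vs cont=12.8304 → 12.8304 [wait]  ⇒ S*(0)=-

price = 12.8304
boundary = - - - - 72.6856 61.1813 72.6856 86.3532 102.5908
tree:
12.8304
18.7426 6.8007
26.6240 10.7371 2.7516
36.6113 16.5362 4.7861 0.6438
48.5044 24.6958 8.1912 1.2616 0.0000
60.0087 35.4782 13.7248 2.4721 0.0000 0.0000
69.6922 48.5044 22.3360 4.8440 0.0000 0.0000 0.0000
77.8430 60.0087 34.8368 9.4918 0.0000 0.0000 0.0000 0.0000
84.7038 69.6922 48.5044 18.5992 0.0000 0.0000 0.0000 0.0000 0.0000
90.4787 77.8430 60.0087 34.8368 0.0000 0.0000 0.0000 0.0000 0.0000 0.0000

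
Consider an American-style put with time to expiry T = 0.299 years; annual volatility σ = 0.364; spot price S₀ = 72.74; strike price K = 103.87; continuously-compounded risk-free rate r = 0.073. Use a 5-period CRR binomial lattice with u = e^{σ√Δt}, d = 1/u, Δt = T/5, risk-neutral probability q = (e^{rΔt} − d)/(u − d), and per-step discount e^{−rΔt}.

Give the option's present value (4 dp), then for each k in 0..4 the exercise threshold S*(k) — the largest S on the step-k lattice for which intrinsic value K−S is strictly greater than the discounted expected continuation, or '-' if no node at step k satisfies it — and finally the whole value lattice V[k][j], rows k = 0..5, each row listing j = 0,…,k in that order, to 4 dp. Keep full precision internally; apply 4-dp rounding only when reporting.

params: Δt=0.05980 u=1.09309 d=0.91483 q=0.50230 e^(-rΔt)=0.99564
t_5 payoffs: 57.2594 48.1771 37.3250 24.3583 8.8650 0.0000
t_4: node(4,0) S=50.9498 payoff=52.9202 vs cont=52.4678 → 52.9202 [stop]  node(4,1) S=60.8776 payoff=42.9924 vs cont=42.5399 → 42.9924 [stop]  node(4,2) S=72.7400 payoff=31.1300 vs cont=30.6776 → 31.1300 [stop]  node(4,3) S=86.9138 payoff=16.9562 vs cont=16.5038 → 16.9562 [stop]  node(4,4) S=103.8494 payoff=0.0206 vs cont=4.3929 → 4.3929 [wait]  ⇒ S*(4)=86.9138
t_3: node(3,0) S=55.6929 payoff=48.1771 vs cont=47.7246 → 48.1771 [stop]  node(3,1) S=66.5450 payoff=37.3250 vs cont=36.8725 → 37.3250 [stop]  node(3,2) S=79.5117 payoff=24.3583 vs cont=23.9059 → 24.3583 [stop]  node(3,3) S=95.0050 payoff=8.8650 vs cont=10.5992 → 10.5992 [wait]  ⇒ S*(3)=79.5117
t_2: node(2,0) S=60.8776 payoff=42.9924 vs cont=42.5399 → 42.9924 [stop]  node(2,1) S=72.7400 payoff=31.1300 vs cont=30.6776 → 31.1300 [stop]  node(2,2) S=86.9138 payoff=16.9562 vs cont=17.3711 → 17.3711 [wait]  ⇒ S*(2)=72.7400
t_1: node(1,0) S=66.5450 payoff=37.3250 vs cont=36.8725 → 37.3250 [stop]  node(1,1) S=79.5117 payoff=24.3583 vs cont=24.1133 → 24.3583 [stop]  ⇒ S*(1)=79.5117
t_0: node(0,0) S=72.7400 payoff=31.1300 vs cont=30.6776 → 31.1300 [stop]  ⇒ S*(0)=72.7400

price = 31.1300
boundary = 72.7400 79.5117 72.7400 79.5117 86.9138
tree:
31.1300
37.3250 24.3583
42.9924 31.1300 17.3711
48.1771 37.3250 24.3583 10.5992
52.9202 42.9924 31.1300 16.9562 4.3929
57.2594 48.1771 37.3250 24.3583 8.8650 0.0000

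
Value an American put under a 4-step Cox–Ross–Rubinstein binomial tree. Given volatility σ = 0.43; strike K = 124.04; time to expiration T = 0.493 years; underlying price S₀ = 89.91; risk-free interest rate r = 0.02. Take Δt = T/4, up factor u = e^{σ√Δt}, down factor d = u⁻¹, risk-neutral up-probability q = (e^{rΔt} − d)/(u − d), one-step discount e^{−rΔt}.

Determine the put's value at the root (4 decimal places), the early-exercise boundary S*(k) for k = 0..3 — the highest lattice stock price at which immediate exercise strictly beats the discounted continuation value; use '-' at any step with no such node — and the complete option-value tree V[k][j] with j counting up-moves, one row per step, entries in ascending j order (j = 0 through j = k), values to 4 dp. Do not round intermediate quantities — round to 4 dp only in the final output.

price = 35.5432
boundary = - 77.3120 89.9100 104.5608
tree:
35.5432
46.7280 23.1411
57.5608 34.1300 10.8944
66.8757 46.7280 19.4792 1.2894
74.8855 57.5608 34.1300 2.4409 0.0000

Δt=0.12325, u=1.16295, d=0.85988, q=0.47048, disc=e^(-rΔt)=0.99754
k=4 terminal: V=max(K-S,0) → 74.8855 57.5608 34.1300 2.4409 0.0000
k=3: j=0 S=57.1643 intr=66.8757 cont=66.5703 V=66.8757[EX]; j=1 S=77.3120 intr=46.7280 cont=46.4226 V=46.7280[EX]; j=2 S=104.5608 intr=19.4792 cont=19.1738 V=19.4792[EX]; j=3 S=141.4136 intr=0.0000 cont=1.2894 V=1.2894[hold]  S*(3)=104.5608
k=2: j=0 S=66.4792 intr=57.5608 cont=57.2554 V=57.5608[EX]; j=1 S=89.9100 intr=34.1300 cont=33.8246 V=34.1300[EX]; j=2 S=121.5991 intr=2.4409 cont=10.8944 V=10.8944[hold]  S*(2)=89.9100
k=1: j=0 S=77.3120 intr=46.7280 cont=46.4226 V=46.7280[EX]; j=1 S=104.5608 intr=19.4792 cont=23.1411 V=23.1411[hold]  S*(1)=77.3120
k=0: j=0 S=89.9100 intr=34.1300 cont=35.5432 V=35.5432[hold]  S*(0)=-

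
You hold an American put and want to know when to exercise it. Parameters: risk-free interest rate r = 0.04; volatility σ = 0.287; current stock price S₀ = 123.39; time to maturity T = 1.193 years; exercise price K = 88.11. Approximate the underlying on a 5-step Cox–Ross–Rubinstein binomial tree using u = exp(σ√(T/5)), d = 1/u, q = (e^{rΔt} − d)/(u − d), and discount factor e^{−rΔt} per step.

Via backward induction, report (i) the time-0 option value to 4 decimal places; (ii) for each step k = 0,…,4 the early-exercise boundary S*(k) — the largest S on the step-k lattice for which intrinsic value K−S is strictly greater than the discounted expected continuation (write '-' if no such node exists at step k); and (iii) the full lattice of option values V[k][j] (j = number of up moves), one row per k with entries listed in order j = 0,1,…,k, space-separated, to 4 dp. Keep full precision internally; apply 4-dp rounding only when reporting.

price = 1.9201
boundary = - - - - 70.4279
tree:
1.9201
3.4424 0.4292
6.0765 0.8651 0.0000
10.5101 1.7436 0.0000 0.0000
17.6821 3.5143 0.0000 0.0000 0.0000
26.8945 7.0832 0.0000 0.0000 0.0000 0.0000

Δt=0.23860, u=1.15049, d=0.86919, q=0.49910, disc=e^(-rΔt)=0.99050
k=5 terminal: V=max(K-S,0) → 26.8945 7.0832 0.0000 0.0000 0.0000 0.0000
k=4: j=0 S=70.4279 intr=17.6821 cont=16.8451 V=17.6821[EX]; j=1 S=93.2207 intr=0.0000 cont=3.5143 V=3.5143[hold]; j=2 S=123.3900 intr=0.0000 cont=0.0000 V=0.0000[hold]; j=3 S=163.3230 intr=0.0000 cont=0.0000 V=0.0000[hold]; j=4 S=216.1797 intr=0.0000 cont=0.0000 V=0.0000[hold]  S*(4)=70.4279
k=3: j=0 S=81.0268 intr=7.0832 cont=10.5101 V=10.5101[hold]; j=1 S=107.2497 intr=0.0000 cont=1.7436 V=1.7436[hold]; j=2 S=141.9593 intr=0.0000 cont=0.0000 V=0.0000[hold]; j=3 S=187.9019 intr=0.0000 cont=0.0000 V=0.0000[hold]  S*(3)=-
k=2: j=0 S=93.2207 intr=0.0000 cont=6.0765 V=6.0765[hold]; j=1 S=123.3900 intr=0.0000 cont=0.8651 V=0.8651[hold]; j=2 S=163.3230 intr=0.0000 cont=0.0000 V=0.0000[hold]  S*(2)=-
k=1: j=0 S=107.2497 intr=0.0000 cont=3.4424 V=3.4424[hold]; j=1 S=141.9593 intr=0.0000 cont=0.4292 V=0.4292[hold]  S*(1)=-
k=0: j=0 S=123.3900 intr=0.0000 cont=1.9201 V=1.9201[hold]  S*(0)=-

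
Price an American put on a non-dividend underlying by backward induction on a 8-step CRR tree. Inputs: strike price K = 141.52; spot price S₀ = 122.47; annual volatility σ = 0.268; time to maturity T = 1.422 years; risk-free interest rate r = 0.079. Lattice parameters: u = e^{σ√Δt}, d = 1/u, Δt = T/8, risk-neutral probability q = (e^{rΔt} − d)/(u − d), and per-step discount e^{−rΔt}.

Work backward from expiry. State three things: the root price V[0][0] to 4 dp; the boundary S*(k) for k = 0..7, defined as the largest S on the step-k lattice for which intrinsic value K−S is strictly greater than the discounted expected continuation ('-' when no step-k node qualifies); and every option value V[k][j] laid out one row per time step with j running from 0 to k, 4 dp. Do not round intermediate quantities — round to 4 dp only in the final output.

Δt=0.17775, u=1.11962, d=0.89316, q=0.53423, disc=e^(-rΔt)=0.98606
k=8 terminal: V=max(K-S,0) → 91.9222 79.3466 63.5826 43.8215 19.0500 0.0000 0.0000 0.0000 0.0000
k=7: j=0 S=55.5307 intr=85.9893 cont=84.0159 V=85.9893[EX]; j=1 S=69.6106 intr=71.9094 cont=69.9360 V=71.9094[EX]; j=2 S=87.2604 intr=54.2596 cont=52.2863 V=54.2596[EX]; j=3 S=109.3853 intr=32.1347 cont=30.1614 V=32.1347[EX]; j=4 S=137.1199 intr=4.4001 cont=8.7492 V=8.7492[hold]; j=5 S=171.8867 intr=0.0000 cont=0.0000 V=0.0000[hold]; j=6 S=215.4687 intr=0.0000 cont=0.0000 V=0.0000[hold]; j=7 S=270.1008 intr=0.0000 cont=0.0000 V=0.0000[hold]  S*(7)=109.3853
k=6: j=0 S=62.1734 intr=79.3466 cont=77.3733 V=79.3466[EX]; j=1 S=77.9374 intr=63.5826 cont=61.6092 V=63.5826[EX]; j=2 S=97.6985 intr=43.8215 cont=41.8481 V=43.8215[EX]; j=3 S=122.4700 intr=19.0500 cont=19.3677 V=19.3677[hold]; j=4 S=153.5223 intr=0.0000 cont=4.0183 V=4.0183[hold]; j=5 S=192.4479 intr=0.0000 cont=0.0000 V=0.0000[hold]; j=6 S=241.2432 intr=0.0000 cont=0.0000 V=0.0000[hold]  S*(6)=97.6985
k=5: j=0 S=69.6106 intr=71.9094 cont=69.9360 V=71.9094[EX]; j=1 S=87.2604 intr=54.2596 cont=52.2863 V=54.2596[EX]; j=2 S=109.3853 intr=32.1347 cont=30.3287 V=32.1347[EX]; j=3 S=137.1199 intr=4.4001 cont=11.0119 V=11.0119[hold]; j=4 S=171.8867 intr=0.0000 cont=1.8455 V=1.8455[hold]; j=5 S=215.4687 intr=0.0000 cont=0.0000 V=0.0000[hold]  S*(5)=109.3853
k=4: j=0 S=77.9374 intr=63.5826 cont=61.6092 V=63.5826[EX]; j=1 S=97.6985 intr=43.8215 cont=41.8481 V=43.8215[EX]; j=2 S=122.4700 intr=19.0500 cont=20.5596 V=20.5596[hold]; j=3 S=153.5223 intr=0.0000 cont=6.0297 V=6.0297[hold]; j=4 S=192.4479 intr=0.0000 cont=0.8476 V=0.8476[hold]  S*(4)=97.6985
k=3: j=0 S=87.2604 intr=54.2596 cont=52.2863 V=54.2596[EX]; j=1 S=109.3853 intr=32.1347 cont=30.9566 V=32.1347[EX]; j=2 S=137.1199 intr=4.4001 cont=12.6189 V=12.6189[hold]; j=3 S=171.8867 intr=0.0000 cont=3.2158 V=3.2158[hold]  S*(3)=109.3853
k=2: j=0 S=97.6985 intr=43.8215 cont=41.8481 V=43.8215[EX]; j=1 S=122.4700 intr=19.0500 cont=21.4061 V=21.4061[hold]; j=2 S=153.5223 intr=0.0000 cont=7.4896 V=7.4896[hold]  S*(2)=97.6985
k=1: j=0 S=109.3853 intr=32.1347 cont=31.4025 V=32.1347[EX]; j=1 S=137.1199 intr=4.4001 cont=13.7767 V=13.7767[hold]  S*(1)=109.3853
k=0: j=0 S=122.4700 intr=19.0500 cont=22.0160 V=22.0160[hold]  S*(0)=-

price = 22.0160
boundary = - 109.3853 97.6985 109.3853 97.6985 109.3853 97.6985 109.3853
tree:
22.0160
32.1347 13.7767
43.8215 21.4061 7.4896
54.2596 32.1347 12.6189 3.2158
63.5826 43.8215 20.5596 6.0297 0.8476
71.9094 54.2596 32.1347 11.0119 1.8455 0.0000
79.3466 63.5826 43.8215 19.3677 4.0183 0.0000 0.0000
85.9893 71.9094 54.2596 32.1347 8.7492 0.0000 0.0000 0.0000
91.9222 79.3466 63.5826 43.8215 19.0500 0.0000 0.0000 0.0000 0.0000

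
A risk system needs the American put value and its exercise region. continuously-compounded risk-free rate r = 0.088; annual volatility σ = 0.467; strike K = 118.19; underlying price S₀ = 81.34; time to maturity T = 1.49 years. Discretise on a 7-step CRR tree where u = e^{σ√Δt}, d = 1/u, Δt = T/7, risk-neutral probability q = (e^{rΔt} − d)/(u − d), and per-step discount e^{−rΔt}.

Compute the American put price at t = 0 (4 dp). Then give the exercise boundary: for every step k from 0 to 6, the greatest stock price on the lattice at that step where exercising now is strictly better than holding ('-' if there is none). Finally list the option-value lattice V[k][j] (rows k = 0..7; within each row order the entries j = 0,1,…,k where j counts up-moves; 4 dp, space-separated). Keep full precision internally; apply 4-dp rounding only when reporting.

price = 39.3489
boundary = - 65.5741 52.8640 65.5741 52.8640 65.5741 81.3400
tree:
39.3489
52.6159 27.0526
65.3260 38.3984 16.2825
75.5724 52.6159 25.0758 7.7544
83.8329 65.3260 37.2137 13.4046 2.1701
90.4922 75.5724 52.6159 22.6116 4.3346 0.0000
95.8608 83.8329 65.3260 36.8500 8.6580 0.0000 0.0000
100.1888 90.4922 75.5724 52.6159 17.2935 0.0000 0.0000 0.0000

Δt=0.21286, u=1.24043, d=0.80617, q=0.48988, disc=e^(-rΔt)=0.98144
k=7 terminal: V=max(K-S,0) → 100.1888 90.4922 75.5724 52.6159 17.2935 0.0000 0.0000 0.0000
k=6: j=0 S=22.3292 intr=95.8608 cont=93.6675 V=95.8608[EX]; j=1 S=34.3571 intr=83.8329 cont=81.6396 V=83.8329[EX]; j=2 S=52.8640 intr=65.3260 cont=63.1327 V=65.3260[EX]; j=3 S=81.3400 intr=36.8500 cont=34.6567 V=36.8500[EX]; j=4 S=125.1549 intr=0.0000 cont=8.6580 V=8.6580[hold]; j=5 S=192.5713 intr=0.0000 cont=0.0000 V=0.0000[hold]; j=6 S=296.3025 intr=0.0000 cont=0.0000 V=0.0000[hold]  S*(6)=81.3400
k=5: j=0 S=27.6978 intr=90.4922 cont=88.2990 V=90.4922[EX]; j=1 S=42.6176 intr=75.5724 cont=73.3792 V=75.5724[EX]; j=2 S=65.5741 intr=52.6159 cont=50.4226 V=52.6159[EX]; j=3 S=100.8965 intr=17.2935 cont=22.6116 V=22.6116[hold]; j=4 S=155.2458 intr=0.0000 cont=4.3346 V=4.3346[hold]; j=5 S=238.8710 intr=0.0000 cont=0.0000 V=0.0000[hold]  S*(5)=65.5741
k=4: j=0 S=34.3571 intr=83.8329 cont=81.6396 V=83.8329[EX]; j=1 S=52.8640 intr=65.3260 cont=63.1327 V=65.3260[EX]; j=2 S=81.3400 intr=36.8500 cont=37.2137 V=37.2137[hold]; j=3 S=125.1549 intr=0.0000 cont=13.4046 V=13.4046[hold]; j=4 S=192.5713 intr=0.0000 cont=2.1701 V=2.1701[hold]  S*(4)=52.8640
k=3: j=0 S=42.6176 intr=75.5724 cont=73.3792 V=75.5724[EX]; j=1 S=65.5741 intr=52.6159 cont=50.5975 V=52.6159[EX]; j=2 S=100.8965 intr=17.2935 cont=25.0758 V=25.0758[hold]; j=3 S=155.2458 intr=0.0000 cont=7.7544 V=7.7544[hold]  S*(3)=65.5741
k=2: j=0 S=52.8640 intr=65.3260 cont=63.1327 V=65.3260[EX]; j=1 S=81.3400 intr=36.8500 cont=38.3984 V=38.3984[hold]; j=2 S=125.1549 intr=0.0000 cont=16.2825 V=16.2825[hold]  S*(2)=52.8640
k=1: j=0 S=65.5741 intr=52.6159 cont=51.1671 V=52.6159[EX]; j=1 S=100.8965 intr=17.2935 cont=27.0526 V=27.0526[hold]  S*(1)=65.5741
k=0: j=0 S=81.3400 intr=36.8500 cont=39.3489 V=39.3489[hold]  S*(0)=-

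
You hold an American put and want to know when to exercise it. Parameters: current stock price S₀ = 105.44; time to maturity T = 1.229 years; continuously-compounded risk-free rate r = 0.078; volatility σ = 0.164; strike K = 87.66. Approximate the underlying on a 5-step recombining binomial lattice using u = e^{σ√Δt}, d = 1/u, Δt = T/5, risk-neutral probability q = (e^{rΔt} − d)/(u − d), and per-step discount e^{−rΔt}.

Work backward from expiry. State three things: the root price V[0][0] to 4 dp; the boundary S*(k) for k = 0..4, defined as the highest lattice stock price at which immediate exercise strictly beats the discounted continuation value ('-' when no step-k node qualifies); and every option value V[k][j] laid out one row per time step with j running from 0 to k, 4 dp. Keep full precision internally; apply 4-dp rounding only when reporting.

Δt=0.24580, u=1.08471, d=0.92191, q=0.59859, disc=e^(-rΔt)=0.98101
k=5 terminal: V=max(K-S,0) → 17.4423 5.0429 0.0000 0.0000 0.0000 0.0000
k=4: j=0 S=76.1655 intr=11.4945 cont=9.8298 V=11.4945[EX]; j=1 S=89.6152 intr=0.0000 cont=1.9858 V=1.9858[hold]; j=2 S=105.4400 intr=0.0000 cont=0.0000 V=0.0000[hold]; j=3 S=124.0592 intr=0.0000 cont=0.0000 V=0.0000[hold]; j=4 S=145.9662 intr=0.0000 cont=0.0000 V=0.0000[hold]  S*(4)=76.1655
k=3: j=0 S=82.6171 intr=5.0429 cont=5.6925 V=5.6925[hold]; j=1 S=97.2061 intr=0.0000 cont=0.7820 V=0.7820[hold]; j=2 S=114.3713 intr=0.0000 cont=0.0000 V=0.0000[hold]; j=3 S=134.5676 intr=0.0000 cont=0.0000 V=0.0000[hold]  S*(3)=-
k=2: j=0 S=89.6152 intr=0.0000 cont=2.7008 V=2.7008[hold]; j=1 S=105.4400 intr=0.0000 cont=0.3079 V=0.3079[hold]; j=2 S=124.0592 intr=0.0000 cont=0.0000 V=0.0000[hold]  S*(2)=-
k=1: j=0 S=97.2061 intr=0.0000 cont=1.2444 V=1.2444[hold]; j=1 S=114.3713 intr=0.0000 cont=0.1213 V=0.1213[hold]  S*(1)=-
k=0: j=0 S=105.4400 intr=0.0000 cont=0.5612 V=0.5612[hold]  S*(0)=-

price = 0.5612
boundary = - - - - 76.1655
tree:
0.5612
1.2444 0.1213
2.7008 0.3079 0.0000
5.6925 0.7820 0.0000 0.0000
11.4945 1.9858 0.0000 0.0000 0.0000
17.4423 5.0429 0.0000 0.0000 0.0000 0.0000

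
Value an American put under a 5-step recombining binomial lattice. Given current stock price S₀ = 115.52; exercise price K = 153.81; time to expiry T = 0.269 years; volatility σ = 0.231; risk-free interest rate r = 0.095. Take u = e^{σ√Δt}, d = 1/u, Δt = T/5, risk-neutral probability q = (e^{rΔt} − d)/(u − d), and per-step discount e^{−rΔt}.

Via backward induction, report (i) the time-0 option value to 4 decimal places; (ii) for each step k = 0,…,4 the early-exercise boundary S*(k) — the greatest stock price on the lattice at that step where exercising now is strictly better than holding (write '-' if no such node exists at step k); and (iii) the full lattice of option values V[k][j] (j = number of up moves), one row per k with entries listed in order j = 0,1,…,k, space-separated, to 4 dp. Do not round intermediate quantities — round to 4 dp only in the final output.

Δt=0.05380, u=1.05504, d=0.94783, q=0.53440, disc=e^(-rΔt)=0.99490
k=5 terminal: V=max(K-S,0) → 65.4390 55.4432 44.3167 31.9316 18.1456 2.8003
k=4: j=0 S=93.2350 intr=60.5750 cont=59.7909 V=60.5750[EX]; j=1 S=103.7811 intr=50.0289 cont=49.2448 V=50.0289[EX]; j=2 S=115.5200 intr=38.2900 cont=37.5059 V=38.2900[EX]; j=3 S=128.5868 intr=25.2232 cont=24.4391 V=25.2232[EX]; j=4 S=143.1315 intr=10.6785 cont=9.8944 V=10.6785[EX]  S*(4)=143.1315
k=3: j=0 S=98.3668 intr=55.4432 cont=54.6591 V=55.4432[EX]; j=1 S=109.4933 intr=44.3167 cont=43.5326 V=44.3167[EX]; j=2 S=121.8784 intr=31.9316 cont=31.1475 V=31.9316[EX]; j=3 S=135.6644 intr=18.1456 cont=17.3615 V=18.1456[EX]  S*(3)=135.6644
k=2: j=0 S=103.7811 intr=50.0289 cont=49.2448 V=50.0289[EX]; j=1 S=115.5200 intr=38.2900 cont=37.5059 V=38.2900[EX]; j=2 S=128.5868 intr=25.2232 cont=24.4391 V=25.2232[EX]  S*(2)=128.5868
k=1: j=0 S=109.4933 intr=44.3167 cont=43.5326 V=44.3167[EX]; j=1 S=121.8784 intr=31.9316 cont=31.1475 V=31.9316[EX]  S*(1)=121.8784
k=0: j=0 S=115.5200 intr=38.2900 cont=37.5059 V=38.2900[EX]  S*(0)=115.5200

price = 38.2900
boundary = 115.5200 121.8784 128.5868 135.6644 143.1315
tree:
38.2900
44.3167 31.9316
50.0289 38.2900 25.2232
55.4432 44.3167 31.9316 18.1456
60.5750 50.0289 38.2900 25.2232 10.6785
65.4390 55.4432 44.3167 31.9316 18.1456 2.8003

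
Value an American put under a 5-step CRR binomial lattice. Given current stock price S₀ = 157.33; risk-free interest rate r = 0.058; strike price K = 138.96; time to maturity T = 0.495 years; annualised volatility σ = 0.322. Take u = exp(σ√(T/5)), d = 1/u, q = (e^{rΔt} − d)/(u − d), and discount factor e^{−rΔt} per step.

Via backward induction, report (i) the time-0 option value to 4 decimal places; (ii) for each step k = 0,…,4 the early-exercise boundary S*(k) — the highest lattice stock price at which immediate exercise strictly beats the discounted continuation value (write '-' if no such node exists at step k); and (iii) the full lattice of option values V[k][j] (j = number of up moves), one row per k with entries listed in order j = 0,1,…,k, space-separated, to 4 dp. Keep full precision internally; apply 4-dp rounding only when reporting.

price = 4.8030
boundary = - - - 116.0941 104.9082
tree:
4.8030
8.3413 1.3628
14.0900 2.7581 0.0000
22.8659 5.5822 0.0000 0.0000
34.0518 11.2979 0.0000 0.0000 0.0000
44.1599 22.8659 0.0000 0.0000 0.0000 0.0000

params: Δt=0.09900 u=1.10663 d=0.90365 q=0.50306 e^(-rΔt)=0.99427
t_5 payoffs: 44.1599 22.8659 0.0000 0.0000 0.0000 0.0000
t_4: node(4,0) S=104.9082 payoff=34.0518 vs cont=33.2562 → 34.0518 [stop]  node(4,1) S=128.4726 payoff=10.4874 vs cont=11.2979 → 11.2979 [wait]  node(4,2) S=157.3300 payoff=0.0000 vs cont=0.0000 → 0.0000 [wait]  node(4,3) S=192.6693 payoff=0.0000 vs cont=0.0000 → 0.0000 [wait]  node(4,4) S=235.9465 payoff=0.0000 vs cont=0.0000 → 0.0000 [wait]  ⇒ S*(4)=104.9082
t_3: node(3,0) S=116.0941 payoff=22.8659 vs cont=22.4757 → 22.8659 [stop]  node(3,1) S=142.1710 payoff=0.0000 vs cont=5.5822 → 5.5822 [wait]  node(3,2) S=174.1053 payoff=0.0000 vs cont=0.0000 → 0.0000 [wait]  node(3,3) S=213.2127 payoff=0.0000 vs cont=0.0000 → 0.0000 [wait]  ⇒ S*(3)=116.0941
t_2: node(2,0) S=128.4726 payoff=10.4874 vs cont=14.0900 → 14.0900 [wait]  node(2,1) S=157.3300 payoff=0.0000 vs cont=2.7581 → 2.7581 [wait]  node(2,2) S=192.6693 payoff=0.0000 vs cont=0.0000 → 0.0000 [wait]  ⇒ S*(2)=-
t_1: node(1,0) S=142.1710 payoff=0.0000 vs cont=8.3413 → 8.3413 [wait]  node(1,1) S=174.1053 payoff=0.0000 vs cont=1.3628 → 1.3628 [wait]  ⇒ S*(1)=-
t_0: node(0,0) S=157.3300 payoff=0.0000 vs cont=4.8030 → 4.8030 [wait]  ⇒ S*(0)=-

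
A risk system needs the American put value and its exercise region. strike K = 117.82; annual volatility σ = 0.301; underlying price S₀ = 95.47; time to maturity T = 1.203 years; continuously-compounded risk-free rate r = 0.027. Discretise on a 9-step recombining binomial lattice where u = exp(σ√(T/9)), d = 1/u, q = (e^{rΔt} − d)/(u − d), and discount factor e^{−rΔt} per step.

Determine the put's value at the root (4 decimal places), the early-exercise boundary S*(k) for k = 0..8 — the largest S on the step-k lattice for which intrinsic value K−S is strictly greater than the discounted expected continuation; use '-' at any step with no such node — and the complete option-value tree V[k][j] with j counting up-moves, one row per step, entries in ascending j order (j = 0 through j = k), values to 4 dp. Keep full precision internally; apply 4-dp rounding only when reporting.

params: Δt=0.13367 u=1.11633 d=0.89579 q=0.48891 e^(-rΔt)=0.99640
t_9 payoffs: 82.3606 73.6307 62.7515 49.1940 32.2987 11.2439 0.0000 0.0000 0.0000 0.0000
t_8: node(8,0) S=39.5845 payoff=78.2355 vs cont=77.8111 → 78.2355 [stop]  node(8,1) S=49.3299 payoff=68.4901 vs cont=68.0657 → 68.4901 [stop]  node(8,2) S=61.4746 payoff=56.3454 vs cont=55.9209 → 56.3454 [stop]  node(8,3) S=76.6093 payoff=41.2107 vs cont=40.7863 → 41.2107 [stop]  node(8,4) S=95.4700 payoff=22.3500 vs cont=21.9256 → 22.3500 [stop]  node(8,5) S=118.9741 payoff=0.0000 vs cont=5.7260 → 5.7260 [wait]  node(8,6) S=148.2648 payoff=0.0000 vs cont=0.0000 → 0.0000 [wait]  node(8,7) S=184.7667 payoff=0.0000 vs cont=0.0000 → 0.0000 [wait]  node(8,8) S=230.2551 payoff=0.0000 vs cont=0.0000 → 0.0000 [wait]  ⇒ S*(8)=95.4700
t_7: node(7,0) S=44.1893 payoff=73.6307 vs cont=73.2062 → 73.6307 [stop]  node(7,1) S=55.0685 payoff=62.7515 vs cont=62.3271 → 62.7515 [stop]  node(7,2) S=68.6260 payoff=49.1940 vs cont=48.7696 → 49.1940 [stop]  node(7,3) S=85.5213 payoff=32.2987 vs cont=31.8743 → 32.2987 [stop]  node(7,4) S=106.5761 payoff=11.2439 vs cont=14.1711 → 14.1711 [wait]  node(7,5) S=132.8144 payoff=0.0000 vs cont=2.9159 → 2.9159 [wait]  node(7,6) S=165.5125 payoff=0.0000 vs cont=0.0000 → 0.0000 [wait]  node(7,7) S=206.2607 payoff=0.0000 vs cont=0.0000 → 0.0000 [wait]  ⇒ S*(7)=85.5213
t_6: node(6,0) S=49.3299 payoff=68.4901 vs cont=68.0657 → 68.4901 [stop]  node(6,1) S=61.4746 payoff=56.3454 vs cont=55.9209 → 56.3454 [stop]  node(6,2) S=76.6093 payoff=41.2107 vs cont=40.7863 → 41.2107 [stop]  node(6,3) S=95.4700 payoff=22.3500 vs cont=23.3515 → 23.3515 [wait]  node(6,4) S=118.9741 payoff=0.0000 vs cont=8.6371 → 8.6371 [wait]  node(6,5) S=148.2648 payoff=0.0000 vs cont=1.4849 → 1.4849 [wait]  node(6,6) S=184.7667 payoff=0.0000 vs cont=0.0000 → 0.0000 [wait]  ⇒ S*(6)=76.6093
t_5: node(5,0) S=55.0685 payoff=62.7515 vs cont=62.3271 → 62.7515 [stop]  node(5,1) S=68.6260 payoff=49.1940 vs cont=48.7696 → 49.1940 [stop]  node(5,2) S=85.5213 payoff=32.2987 vs cont=32.3622 → 32.3622 [wait]  node(5,3) S=106.5761 payoff=11.2439 vs cont=16.0993 → 16.0993 [wait]  node(5,4) S=132.8144 payoff=0.0000 vs cont=5.1218 → 5.1218 [wait]  node(5,5) S=165.5125 payoff=0.0000 vs cont=0.7562 → 0.7562 [wait]  ⇒ S*(5)=68.6260
t_4: node(4,0) S=61.4746 payoff=56.3454 vs cont=55.9209 → 56.3454 [stop]  node(4,1) S=76.6093 payoff=41.2107 vs cont=40.8172 → 41.2107 [stop]  node(4,2) S=95.4700 payoff=22.3500 vs cont=24.3231 → 24.3231 [wait]  node(4,3) S=118.9741 payoff=0.0000 vs cont=10.6936 → 10.6936 [wait]  node(4,4) S=148.2648 payoff=0.0000 vs cont=2.9767 → 2.9767 [wait]  ⇒ S*(4)=76.6093
t_3: node(3,0) S=68.6260 payoff=49.1940 vs cont=48.7696 → 49.1940 [stop]  node(3,1) S=85.5213 payoff=32.2987 vs cont=32.8355 → 32.8355 [wait]  node(3,2) S=106.5761 payoff=11.2439 vs cont=17.5959 → 17.5959 [wait]  node(3,3) S=132.8144 payoff=0.0000 vs cont=6.8958 → 6.8958 [wait]  ⇒ S*(3)=68.6260
t_2: node(2,0) S=76.6093 payoff=41.2107 vs cont=41.0478 → 41.2107 [stop]  node(2,1) S=95.4700 payoff=22.3500 vs cont=25.2933 → 25.2933 [wait]  node(2,2) S=118.9741 payoff=0.0000 vs cont=12.3200 → 12.3200 [wait]  ⇒ S*(2)=76.6093
t_1: node(1,0) S=85.5213 payoff=32.2987 vs cont=33.3081 → 33.3081 [wait]  node(1,1) S=106.5761 payoff=11.2439 vs cont=18.8822 → 18.8822 [wait]  ⇒ S*(1)=-
t_0: node(0,0) S=95.4700 payoff=22.3500 vs cont=26.1606 → 26.1606 [wait]  ⇒ S*(0)=-

price = 26.1606
boundary = - - 76.6093 68.6260 76.6093 68.6260 76.6093 85.5213 95.4700
tree:
26.1606
33.3081 18.8822
41.2107 25.2933 12.3200
49.1940 32.8355 17.5959 6.8958
56.3454 41.2107 24.3231 10.6936 2.9767
62.7515 49.1940 32.3622 16.0993 5.1218 0.7562
68.4901 56.3454 41.2107 23.3515 8.6371 1.4849 0.0000
73.6307 62.7515 49.1940 32.2987 14.1711 2.9159 0.0000 0.0000
78.2355 68.4901 56.3454 41.2107 22.3500 5.7260 0.0000 0.0000 0.0000
82.3606 73.6307 62.7515 49.1940 32.2987 11.2439 0.0000 0.0000 0.0000 0.0000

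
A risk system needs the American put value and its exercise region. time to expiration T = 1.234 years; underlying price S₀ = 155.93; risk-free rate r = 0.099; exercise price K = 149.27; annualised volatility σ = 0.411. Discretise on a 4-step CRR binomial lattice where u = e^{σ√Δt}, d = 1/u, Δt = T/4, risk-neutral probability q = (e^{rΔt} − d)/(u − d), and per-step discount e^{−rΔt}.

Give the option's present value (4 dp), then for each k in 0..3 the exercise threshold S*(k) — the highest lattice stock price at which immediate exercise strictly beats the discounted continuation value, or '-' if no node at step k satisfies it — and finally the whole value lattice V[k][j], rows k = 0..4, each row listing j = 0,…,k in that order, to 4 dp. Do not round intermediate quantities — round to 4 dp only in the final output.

price = 16.9987
boundary = - - 98.7751 124.1048
tree:
16.9987
29.8888 5.6722
50.4949 11.9474 0.0000
70.6548 25.1652 0.0000 0.0000
86.7001 50.4949 0.0000 0.0000 0.0000

params: Δt=0.30850 u=1.25644 d=0.79590 q=0.51052 e^(-rΔt)=0.96992
t_4 payoffs: 86.7001 50.4949 0.0000 0.0000 0.0000
t_3: node(3,0) S=78.6152 payoff=70.6548 vs cont=66.1648 → 70.6548 [stop]  node(3,1) S=124.1048 payoff=25.1652 vs cont=23.9730 → 25.1652 [stop]  node(3,2) S=195.9164 payoff=0.0000 vs cont=0.0000 → 0.0000 [wait]  node(3,3) S=309.2808 payoff=0.0000 vs cont=0.0000 → 0.0000 [wait]  ⇒ S*(3)=124.1048
t_2: node(2,0) S=98.7751 payoff=50.4949 vs cont=46.0049 → 50.4949 [stop]  node(2,1) S=155.9300 payoff=0.0000 vs cont=11.9474 → 11.9474 [wait]  node(2,2) S=246.1568 payoff=0.0000 vs cont=0.0000 → 0.0000 [wait]  ⇒ S*(2)=98.7751
t_1: node(1,0) S=124.1048 payoff=25.1652 vs cont=29.8888 → 29.8888 [wait]  node(1,1) S=195.9164 payoff=0.0000 vs cont=5.6722 → 5.6722 [wait]  ⇒ S*(1)=-
t_0: node(0,0) S=155.9300 payoff=0.0000 vs cont=16.9987 → 16.9987 [wait]  ⇒ S*(0)=-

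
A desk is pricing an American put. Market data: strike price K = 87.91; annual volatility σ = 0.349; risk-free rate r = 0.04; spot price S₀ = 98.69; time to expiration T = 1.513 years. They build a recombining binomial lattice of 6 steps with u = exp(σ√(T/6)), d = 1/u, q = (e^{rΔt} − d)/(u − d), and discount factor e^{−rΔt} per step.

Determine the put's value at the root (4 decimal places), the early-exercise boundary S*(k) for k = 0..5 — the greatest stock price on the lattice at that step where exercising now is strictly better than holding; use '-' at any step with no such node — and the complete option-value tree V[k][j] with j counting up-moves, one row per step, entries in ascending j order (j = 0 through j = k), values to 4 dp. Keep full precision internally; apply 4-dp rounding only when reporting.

params: Δt=0.25217 u=1.19155 d=0.83924 q=0.48507 e^(-rΔt)=0.98996
t_6 payoffs: 53.4273 38.9519 18.3997 0.0000 0.0000 0.0000 0.0000
t_5: node(5,0) S=41.0878 payoff=46.8222 vs cont=45.9400 → 46.8222 [stop]  node(5,1) S=58.3360 payoff=29.5740 vs cont=28.6917 → 29.5740 [stop]  node(5,2) S=82.8249 payoff=5.0851 vs cont=9.3794 → 9.3794 [wait]  node(5,3) S=117.5940 payoff=0.0000 vs cont=0.0000 → 0.0000 [wait]  node(5,4) S=166.9588 payoff=0.0000 vs cont=0.0000 → 0.0000 [wait]  node(5,5) S=237.0465 payoff=0.0000 vs cont=0.0000 → 0.0000 [wait]  ⇒ S*(5)=58.3360
t_4: node(4,0) S=48.9581 payoff=38.9519 vs cont=38.0696 → 38.9519 [stop]  node(4,1) S=69.5103 payoff=18.3997 vs cont=19.5796 → 19.5796 [wait]  node(4,2) S=98.6900 payoff=0.0000 vs cont=4.7812 → 4.7812 [wait]  node(4,3) S=140.1191 payoff=0.0000 vs cont=0.0000 → 0.0000 [wait]  node(4,4) S=198.9397 payoff=0.0000 vs cont=0.0000 → 0.0000 [wait]  ⇒ S*(4)=48.9581
t_3: node(3,0) S=58.3360 payoff=29.5740 vs cont=29.2583 → 29.5740 [stop]  node(3,1) S=82.8249 payoff=5.0851 vs cont=12.2769 → 12.2769 [wait]  node(3,2) S=117.5940 payoff=0.0000 vs cont=2.4373 → 2.4373 [wait]  node(3,3) S=166.9588 payoff=0.0000 vs cont=0.0000 → 0.0000 [wait]  ⇒ S*(3)=58.3360
t_2: node(2,0) S=69.5103 payoff=18.3997 vs cont=20.9710 → 20.9710 [wait]  node(2,1) S=98.6900 payoff=0.0000 vs cont=7.4286 → 7.4286 [wait]  node(2,2) S=140.1191 payoff=0.0000 vs cont=1.2424 → 1.2424 [wait]  ⇒ S*(2)=-
t_1: node(1,0) S=82.8249 payoff=5.0851 vs cont=14.2574 → 14.2574 [wait]  node(1,1) S=117.5940 payoff=0.0000 vs cont=4.3834 → 4.3834 [wait]  ⇒ S*(1)=-
t_0: node(0,0) S=98.6900 payoff=0.0000 vs cont=9.3728 → 9.3728 [wait]  ⇒ S*(0)=-

price = 9.3728
boundary = - - - 58.3360 48.9581 58.3360
tree:
9.3728
14.2574 4.3834
20.9710 7.4286 1.2424
29.5740 12.2769 2.4373 0.0000
38.9519 19.5796 4.7812 0.0000 0.0000
46.8222 29.5740 9.3794 0.0000 0.0000 0.0000
53.4273 38.9519 18.3997 0.0000 0.0000 0.0000 0.0000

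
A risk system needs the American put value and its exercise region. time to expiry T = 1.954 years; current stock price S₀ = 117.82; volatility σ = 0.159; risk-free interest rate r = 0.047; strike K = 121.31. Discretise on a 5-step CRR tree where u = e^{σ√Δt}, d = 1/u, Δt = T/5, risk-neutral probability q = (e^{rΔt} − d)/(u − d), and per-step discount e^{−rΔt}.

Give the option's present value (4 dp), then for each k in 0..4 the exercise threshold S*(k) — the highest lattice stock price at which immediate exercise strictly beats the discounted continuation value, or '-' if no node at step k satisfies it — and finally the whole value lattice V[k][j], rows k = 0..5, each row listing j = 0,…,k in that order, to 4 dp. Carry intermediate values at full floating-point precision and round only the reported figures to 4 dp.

params: Δt=0.39080 u=1.10450 d=0.90538 q=0.56827 e^(-rΔt)=0.98180
t_5 payoffs: 49.6329 33.8688 14.6378 0.0000 0.0000 0.0000
t_4: node(4,0) S=79.1677 payoff=42.1423 vs cont=39.9344 → 42.1423 [stop]  node(4,1) S=96.5792 payoff=24.7308 vs cont=22.5230 → 24.7308 [stop]  node(4,2) S=117.8200 payoff=3.4900 vs cont=6.2046 → 6.2046 [wait]  node(4,3) S=143.7323 payoff=0.0000 vs cont=0.0000 → 0.0000 [wait]  node(4,4) S=175.3435 payoff=0.0000 vs cont=0.0000 → 0.0000 [wait]  ⇒ S*(4)=96.5792
t_3: node(3,0) S=87.4412 payoff=33.8688 vs cont=31.6610 → 33.8688 [stop]  node(3,1) S=106.6722 payoff=14.6378 vs cont=13.9445 → 14.6378 [stop]  node(3,2) S=130.1328 payoff=0.0000 vs cont=2.6300 → 2.6300 [wait]  node(3,3) S=158.7530 payoff=0.0000 vs cont=0.0000 → 0.0000 [wait]  ⇒ S*(3)=106.6722
t_2: node(2,0) S=96.5792 payoff=24.7308 vs cont=22.5230 → 24.7308 [stop]  node(2,1) S=117.8200 payoff=3.4900 vs cont=7.6719 → 7.6719 [wait]  node(2,2) S=143.7323 payoff=0.0000 vs cont=1.1148 → 1.1148 [wait]  ⇒ S*(2)=96.5792
t_1: node(1,0) S=106.6722 payoff=14.6378 vs cont=14.7631 → 14.7631 [wait]  node(1,1) S=130.1328 payoff=0.0000 vs cont=3.8739 → 3.8739 [wait]  ⇒ S*(1)=-
t_0: node(0,0) S=117.8200 payoff=3.4900 vs cont=8.4191 → 8.4191 [wait]  ⇒ S*(0)=-

price = 8.4191
boundary = - - 96.5792 106.6722 96.5792
tree:
8.4191
14.7631 3.8739
24.7308 7.6719 1.1148
33.8688 14.6378 2.6300 0.0000
42.1423 24.7308 6.2046 0.0000 0.0000
49.6329 33.8688 14.6378 0.0000 0.0000 0.0000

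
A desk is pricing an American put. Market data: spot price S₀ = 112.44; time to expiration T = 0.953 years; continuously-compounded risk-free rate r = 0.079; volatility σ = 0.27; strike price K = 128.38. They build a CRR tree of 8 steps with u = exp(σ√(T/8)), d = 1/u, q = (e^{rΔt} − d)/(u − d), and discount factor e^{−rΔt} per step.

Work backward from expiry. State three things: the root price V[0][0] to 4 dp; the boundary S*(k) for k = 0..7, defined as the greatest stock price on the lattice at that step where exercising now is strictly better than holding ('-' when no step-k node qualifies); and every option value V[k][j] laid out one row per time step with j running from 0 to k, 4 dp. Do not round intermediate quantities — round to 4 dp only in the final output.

params: Δt=0.11912 u=1.09767 d=0.91102 q=0.52738 e^(-rΔt)=0.99063
t_8 payoffs: 75.0283 64.0977 50.9276 35.0593 15.9400 0.0000 0.0000 0.0000 0.0000
t_7: node(7,0) S=58.5626 payoff=69.8174 vs cont=68.6149 → 69.8174 [stop]  node(7,1) S=70.5608 payoff=57.8192 vs cont=56.6167 → 57.8192 [stop]  node(7,2) S=85.0171 payoff=43.3629 vs cont=42.1604 → 43.3629 [stop]  node(7,3) S=102.4352 payoff=25.9448 vs cont=24.7423 → 25.9448 [stop]  node(7,4) S=123.4219 payoff=4.9581 vs cont=7.4630 → 7.4630 [wait]  node(7,5) S=148.7084 payoff=0.0000 vs cont=0.0000 → 0.0000 [wait]  node(7,6) S=179.1754 payoff=0.0000 vs cont=0.0000 → 0.0000 [wait]  node(7,7) S=215.8845 payoff=0.0000 vs cont=0.0000 → 0.0000 [wait]  ⇒ S*(7)=102.4352
t_6: node(6,0) S=64.2823 payoff=64.0977 vs cont=62.8952 → 64.0977 [stop]  node(6,1) S=77.4524 payoff=50.9276 vs cont=49.7251 → 50.9276 [stop]  node(6,2) S=93.3207 payoff=35.0593 vs cont=33.8568 → 35.0593 [stop]  node(6,3) S=112.4400 payoff=15.9400 vs cont=16.0462 → 16.0462 [wait]  node(6,4) S=135.4765 payoff=0.0000 vs cont=3.4942 → 3.4942 [wait]  node(6,5) S=163.2326 payoff=0.0000 vs cont=0.0000 → 0.0000 [wait]  node(6,6) S=196.6754 payoff=0.0000 vs cont=0.0000 → 0.0000 [wait]  ⇒ S*(6)=93.3207
t_5: node(5,0) S=70.5608 payoff=57.8192 vs cont=56.6167 → 57.8192 [stop]  node(5,1) S=85.0171 payoff=43.3629 vs cont=42.1604 → 43.3629 [stop]  node(5,2) S=102.4352 payoff=25.9448 vs cont=24.7978 → 25.9448 [stop]  node(5,3) S=123.4219 payoff=4.9581 vs cont=9.3382 → 9.3382 [wait]  node(5,4) S=148.7084 payoff=0.0000 vs cont=1.6359 → 1.6359 [wait]  node(5,5) S=179.1754 payoff=0.0000 vs cont=0.0000 → 0.0000 [wait]  ⇒ S*(5)=102.4352
t_4: node(4,0) S=77.4524 payoff=50.9276 vs cont=49.7251 → 50.9276 [stop]  node(4,1) S=93.3207 payoff=35.0593 vs cont=33.8568 → 35.0593 [stop]  node(4,2) S=112.4400 payoff=15.9400 vs cont=17.0259 → 17.0259 [wait]  node(4,3) S=135.4765 payoff=0.0000 vs cont=5.2268 → 5.2268 [wait]  node(4,4) S=163.2326 payoff=0.0000 vs cont=0.7659 → 0.7659 [wait]  ⇒ S*(4)=93.3207
t_3: node(3,0) S=85.0171 payoff=43.3629 vs cont=42.1604 → 43.3629 [stop]  node(3,1) S=102.4352 payoff=25.9448 vs cont=25.3096 → 25.9448 [stop]  node(3,2) S=123.4219 payoff=4.9581 vs cont=10.7021 → 10.7021 [wait]  node(3,3) S=148.7084 payoff=0.0000 vs cont=2.8473 → 2.8473 [wait]  ⇒ S*(3)=102.4352
t_2: node(2,0) S=93.3207 payoff=35.0593 vs cont=33.8568 → 35.0593 [stop]  node(2,1) S=112.4400 payoff=15.9400 vs cont=17.7384 → 17.7384 [wait]  node(2,2) S=135.4765 payoff=0.0000 vs cont=6.4982 → 6.4982 [wait]  ⇒ S*(2)=93.3207
t_1: node(1,0) S=102.4352 payoff=25.9448 vs cont=25.6818 → 25.9448 [stop]  node(1,1) S=123.4219 payoff=4.9581 vs cont=11.7000 → 11.7000 [wait]  ⇒ S*(1)=102.4352
t_0: node(0,0) S=112.4400 payoff=15.9400 vs cont=18.2597 → 18.2597 [wait]  ⇒ S*(0)=-

price = 18.2597
boundary = - 102.4352 93.3207 102.4352 93.3207 102.4352 93.3207 102.4352
tree:
18.2597
25.9448 11.7000
35.0593 17.7384 6.4982
43.3629 25.9448 10.7021 2.8473
50.9276 35.0593 17.0259 5.2268 0.7659
57.8192 43.3629 25.9448 9.3382 1.6359 0.0000
64.0977 50.9276 35.0593 16.0462 3.4942 0.0000 0.0000
69.8174 57.8192 43.3629 25.9448 7.4630 0.0000 0.0000 0.0000
75.0283 64.0977 50.9276 35.0593 15.9400 0.0000 0.0000 0.0000 0.0000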